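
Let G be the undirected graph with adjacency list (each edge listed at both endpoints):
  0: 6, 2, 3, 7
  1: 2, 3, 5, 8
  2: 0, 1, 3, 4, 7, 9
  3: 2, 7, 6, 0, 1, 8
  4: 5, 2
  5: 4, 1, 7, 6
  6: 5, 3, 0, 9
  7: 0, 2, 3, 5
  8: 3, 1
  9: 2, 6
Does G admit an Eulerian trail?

Degrees: 0:4, 1:4, 2:6, 3:6, 4:2, 5:4, 6:4, 7:4, 8:2, 9:2
Odd-degree vertices: none (0 total).
The non-isolated vertices are connected and exactly 0 have odd degree, so an Eulerian trail exists.

Yes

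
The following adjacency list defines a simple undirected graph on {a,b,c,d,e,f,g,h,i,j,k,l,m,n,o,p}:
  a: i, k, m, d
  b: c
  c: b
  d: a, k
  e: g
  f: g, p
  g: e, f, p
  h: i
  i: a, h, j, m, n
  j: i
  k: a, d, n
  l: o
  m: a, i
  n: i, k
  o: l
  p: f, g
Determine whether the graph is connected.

No

Component: {b, c}
Component: {l, o}
Component: {e, f, g, p}
Component: {a, d, h, i, j, k, m, n}
There are 4 separate components, so the graph is not connected.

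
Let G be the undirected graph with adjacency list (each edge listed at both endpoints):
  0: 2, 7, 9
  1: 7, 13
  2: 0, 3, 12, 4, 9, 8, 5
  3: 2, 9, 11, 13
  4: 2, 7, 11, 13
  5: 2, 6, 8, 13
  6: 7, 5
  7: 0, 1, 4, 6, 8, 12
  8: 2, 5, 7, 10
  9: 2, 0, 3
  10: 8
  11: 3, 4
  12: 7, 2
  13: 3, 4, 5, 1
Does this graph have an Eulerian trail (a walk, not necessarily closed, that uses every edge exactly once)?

No

Degrees: 0:3, 1:2, 2:7, 3:4, 4:4, 5:4, 6:2, 7:6, 8:4, 9:3, 10:1, 11:2, 12:2, 13:4
Odd-degree vertices: 0, 2, 9, 10 (4 total).
With 4 odd-degree vertices (more than two), no single trail can use every edge.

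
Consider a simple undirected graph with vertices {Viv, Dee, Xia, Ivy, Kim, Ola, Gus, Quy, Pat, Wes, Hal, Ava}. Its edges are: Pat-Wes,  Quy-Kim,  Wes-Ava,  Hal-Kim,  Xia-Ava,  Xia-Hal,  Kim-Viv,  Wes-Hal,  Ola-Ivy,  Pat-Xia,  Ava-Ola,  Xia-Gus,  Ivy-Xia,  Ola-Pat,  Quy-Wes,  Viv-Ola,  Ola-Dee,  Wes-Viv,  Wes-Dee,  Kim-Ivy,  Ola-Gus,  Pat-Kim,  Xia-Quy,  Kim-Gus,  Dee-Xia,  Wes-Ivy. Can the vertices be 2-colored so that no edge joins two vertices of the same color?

Color {Xia, Kim, Ola, Wes} black and {Viv, Dee, Ivy, Gus, Quy, Pat, Hal, Ava} white. No edge joins two same-colored vertices, so the graph is bipartite.

Yes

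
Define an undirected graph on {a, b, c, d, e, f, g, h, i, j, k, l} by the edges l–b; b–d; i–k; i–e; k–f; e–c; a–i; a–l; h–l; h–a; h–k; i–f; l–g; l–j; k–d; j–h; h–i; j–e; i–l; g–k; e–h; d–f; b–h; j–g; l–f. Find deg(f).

Neighbors of f: d, i, k, l.

4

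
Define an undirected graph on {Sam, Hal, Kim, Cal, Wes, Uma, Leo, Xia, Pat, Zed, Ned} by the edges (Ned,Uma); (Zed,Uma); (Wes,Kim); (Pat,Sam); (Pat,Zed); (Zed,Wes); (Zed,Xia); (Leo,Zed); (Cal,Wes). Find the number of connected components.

2

Component: {Hal}
Component: {Sam, Kim, Cal, Wes, Uma, Leo, Xia, Pat, Zed, Ned}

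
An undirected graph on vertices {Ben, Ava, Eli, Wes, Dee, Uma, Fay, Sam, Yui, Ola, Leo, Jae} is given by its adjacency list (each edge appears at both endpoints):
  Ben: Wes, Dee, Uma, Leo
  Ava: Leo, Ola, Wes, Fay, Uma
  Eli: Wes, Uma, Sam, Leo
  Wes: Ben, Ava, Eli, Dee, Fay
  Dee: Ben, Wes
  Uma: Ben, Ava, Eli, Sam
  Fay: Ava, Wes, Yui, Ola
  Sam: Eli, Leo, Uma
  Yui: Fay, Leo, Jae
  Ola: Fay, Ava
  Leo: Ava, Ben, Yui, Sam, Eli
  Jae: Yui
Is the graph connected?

A breadth-first search from Ben visits Ben, Uma, Dee, Leo, Wes, Ava, Sam, Eli, Yui, Fay, Ola, Jae — all 12 vertices — so the graph is connected.

Yes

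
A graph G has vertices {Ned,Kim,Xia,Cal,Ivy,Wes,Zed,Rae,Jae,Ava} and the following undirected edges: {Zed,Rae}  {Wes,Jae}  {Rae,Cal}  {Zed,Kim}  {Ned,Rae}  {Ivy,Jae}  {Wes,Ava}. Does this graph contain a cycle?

The graph has 10 vertices, 7 edges, and 3 connected components.
Since 7 = 10 - 3, the graph is a forest and contains no cycle.

No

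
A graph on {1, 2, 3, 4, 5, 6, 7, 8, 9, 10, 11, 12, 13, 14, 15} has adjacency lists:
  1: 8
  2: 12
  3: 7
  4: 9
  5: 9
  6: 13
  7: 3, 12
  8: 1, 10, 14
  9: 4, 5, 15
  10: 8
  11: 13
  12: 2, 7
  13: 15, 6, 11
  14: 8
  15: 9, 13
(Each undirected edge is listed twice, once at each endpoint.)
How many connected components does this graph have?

3

Component: {1, 8, 10, 14}
Component: {2, 3, 7, 12}
Component: {4, 5, 6, 9, 11, 13, 15}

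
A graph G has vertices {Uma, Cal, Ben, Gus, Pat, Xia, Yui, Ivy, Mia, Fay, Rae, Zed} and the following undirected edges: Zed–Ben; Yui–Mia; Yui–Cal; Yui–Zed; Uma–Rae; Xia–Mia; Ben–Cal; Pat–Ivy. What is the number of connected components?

5

Component: {Gus}
Component: {Fay}
Component: {Uma, Rae}
Component: {Pat, Ivy}
Component: {Cal, Ben, Xia, Yui, Mia, Zed}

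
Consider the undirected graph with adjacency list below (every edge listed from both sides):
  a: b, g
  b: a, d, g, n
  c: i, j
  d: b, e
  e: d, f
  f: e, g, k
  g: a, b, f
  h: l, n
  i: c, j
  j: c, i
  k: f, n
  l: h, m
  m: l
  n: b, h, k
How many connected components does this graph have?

Component: {c, i, j}
Component: {a, b, d, e, f, g, h, k, l, m, n}

2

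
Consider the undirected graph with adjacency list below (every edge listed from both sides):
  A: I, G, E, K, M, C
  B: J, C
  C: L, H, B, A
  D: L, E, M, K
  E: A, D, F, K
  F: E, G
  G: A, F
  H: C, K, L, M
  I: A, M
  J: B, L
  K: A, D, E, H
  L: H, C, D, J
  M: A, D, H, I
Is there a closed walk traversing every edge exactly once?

Degrees: A:6, B:2, C:4, D:4, E:4, F:2, G:2, H:4, I:2, J:2, K:4, L:4, M:4
All degrees are even and the non-isolated vertices are connected — an Eulerian circuit exists.

Yes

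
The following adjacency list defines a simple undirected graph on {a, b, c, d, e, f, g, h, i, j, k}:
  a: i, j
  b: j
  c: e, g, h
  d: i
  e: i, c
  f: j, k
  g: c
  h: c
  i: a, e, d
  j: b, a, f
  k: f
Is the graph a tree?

|V| = 11, |E| = 10.
Connected and |E| = |V| - 1, which characterizes a tree.

Yes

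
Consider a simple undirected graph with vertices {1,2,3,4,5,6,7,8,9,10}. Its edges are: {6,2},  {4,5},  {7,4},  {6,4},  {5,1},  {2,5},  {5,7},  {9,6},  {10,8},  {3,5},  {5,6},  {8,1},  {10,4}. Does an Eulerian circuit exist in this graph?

Degrees: 1:2, 2:2, 3:1, 4:4, 5:6, 6:4, 7:2, 8:2, 9:1, 10:2
3, 9 have odd degree; an Eulerian circuit needs every degree to be even, so none exists.

No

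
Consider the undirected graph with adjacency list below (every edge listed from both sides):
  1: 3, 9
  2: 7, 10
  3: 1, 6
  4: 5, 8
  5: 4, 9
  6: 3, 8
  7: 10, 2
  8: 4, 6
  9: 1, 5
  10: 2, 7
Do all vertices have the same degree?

Yes

Degrees: 1:2, 2:2, 3:2, 4:2, 5:2, 6:2, 7:2, 8:2, 9:2, 10:2
All degrees equal 2; the graph is regular.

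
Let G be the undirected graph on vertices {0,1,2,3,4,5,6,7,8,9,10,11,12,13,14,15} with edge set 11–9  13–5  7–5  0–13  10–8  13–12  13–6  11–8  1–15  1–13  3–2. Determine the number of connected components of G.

5

Component: {4}
Component: {14}
Component: {2, 3}
Component: {8, 9, 10, 11}
Component: {0, 1, 5, 6, 7, 12, 13, 15}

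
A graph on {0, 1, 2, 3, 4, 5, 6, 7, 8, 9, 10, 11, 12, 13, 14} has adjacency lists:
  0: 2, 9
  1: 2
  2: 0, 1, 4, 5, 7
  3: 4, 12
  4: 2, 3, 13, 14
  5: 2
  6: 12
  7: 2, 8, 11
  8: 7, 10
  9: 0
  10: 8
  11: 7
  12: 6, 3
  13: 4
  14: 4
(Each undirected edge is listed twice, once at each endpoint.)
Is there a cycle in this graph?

The graph has 15 vertices, 14 edges, and 1 connected component.
Since 14 = 15 - 1, the graph is a forest and contains no cycle.

No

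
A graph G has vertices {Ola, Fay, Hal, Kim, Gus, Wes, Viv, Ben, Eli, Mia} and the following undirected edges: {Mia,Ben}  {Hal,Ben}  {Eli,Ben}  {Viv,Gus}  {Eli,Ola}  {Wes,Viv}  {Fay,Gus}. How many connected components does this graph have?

3

Component: {Kim}
Component: {Fay, Gus, Wes, Viv}
Component: {Ola, Hal, Ben, Eli, Mia}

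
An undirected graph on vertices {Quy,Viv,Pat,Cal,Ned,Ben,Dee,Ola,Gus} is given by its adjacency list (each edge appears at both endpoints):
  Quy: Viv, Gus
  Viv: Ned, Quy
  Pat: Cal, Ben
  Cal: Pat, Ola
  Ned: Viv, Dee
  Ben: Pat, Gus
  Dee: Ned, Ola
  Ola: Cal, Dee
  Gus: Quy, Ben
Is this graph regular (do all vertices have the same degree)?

Degrees: Quy:2, Viv:2, Pat:2, Cal:2, Ned:2, Ben:2, Dee:2, Ola:2, Gus:2
Every vertex has degree 2, so the graph is 2-regular.

Yes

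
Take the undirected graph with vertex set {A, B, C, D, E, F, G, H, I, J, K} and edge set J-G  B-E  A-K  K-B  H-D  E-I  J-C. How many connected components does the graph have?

Component: {F}
Component: {D, H}
Component: {C, G, J}
Component: {A, B, E, I, K}

4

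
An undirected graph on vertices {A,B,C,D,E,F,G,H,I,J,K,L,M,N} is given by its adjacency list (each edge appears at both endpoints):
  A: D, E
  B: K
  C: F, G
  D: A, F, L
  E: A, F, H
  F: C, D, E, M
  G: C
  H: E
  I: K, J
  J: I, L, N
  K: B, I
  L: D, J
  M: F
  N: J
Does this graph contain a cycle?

|V| = 14, |E| = 14, number of components = 1.
One cycle is A-D-F-E-A.

Yes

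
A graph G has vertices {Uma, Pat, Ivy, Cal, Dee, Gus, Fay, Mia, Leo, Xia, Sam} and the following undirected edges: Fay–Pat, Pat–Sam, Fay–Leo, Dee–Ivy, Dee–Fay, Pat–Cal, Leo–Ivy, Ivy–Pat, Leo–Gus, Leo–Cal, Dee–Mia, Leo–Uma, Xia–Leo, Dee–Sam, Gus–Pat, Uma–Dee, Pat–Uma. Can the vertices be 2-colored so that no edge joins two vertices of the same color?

A valid 2-coloring puts {Pat, Dee, Leo} on one side and {Uma, Ivy, Cal, Gus, Fay, Mia, Xia, Sam} on the other; every edge crosses between the two sides.

Yes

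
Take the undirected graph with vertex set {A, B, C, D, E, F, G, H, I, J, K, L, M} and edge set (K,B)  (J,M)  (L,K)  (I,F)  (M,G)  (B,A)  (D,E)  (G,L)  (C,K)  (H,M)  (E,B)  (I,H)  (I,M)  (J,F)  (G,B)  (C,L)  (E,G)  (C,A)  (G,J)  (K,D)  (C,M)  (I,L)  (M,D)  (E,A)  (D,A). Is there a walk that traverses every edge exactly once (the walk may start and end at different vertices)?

Yes

Degrees: A:4, B:4, C:4, D:4, E:4, F:2, G:5, H:2, I:4, J:3, K:4, L:4, M:6
Odd-degree vertices: G, J (2 total).
The non-isolated vertices are connected and exactly 2 have odd degree, so an Eulerian trail exists (from G to J).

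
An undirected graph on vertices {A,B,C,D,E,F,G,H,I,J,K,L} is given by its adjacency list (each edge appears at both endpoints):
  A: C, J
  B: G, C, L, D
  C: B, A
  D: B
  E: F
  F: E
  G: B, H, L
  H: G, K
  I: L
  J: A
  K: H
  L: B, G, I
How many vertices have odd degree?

8

Degrees: A:2, B:4, C:2, D:1, E:1, F:1, G:3, H:2, I:1, J:1, K:1, L:3
Odd-degree vertices: D, E, F, G, I, J, K, L.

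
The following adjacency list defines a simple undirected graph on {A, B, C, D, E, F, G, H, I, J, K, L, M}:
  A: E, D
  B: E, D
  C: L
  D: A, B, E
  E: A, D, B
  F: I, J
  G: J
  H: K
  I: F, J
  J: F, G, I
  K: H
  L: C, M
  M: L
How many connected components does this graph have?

Component: {H, K}
Component: {C, L, M}
Component: {A, B, D, E}
Component: {F, G, I, J}

4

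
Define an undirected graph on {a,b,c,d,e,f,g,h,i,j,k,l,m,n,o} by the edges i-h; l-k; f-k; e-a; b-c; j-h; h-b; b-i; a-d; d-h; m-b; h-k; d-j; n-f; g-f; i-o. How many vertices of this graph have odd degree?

Degrees: a:2, b:4, c:1, d:3, e:1, f:3, g:1, h:5, i:3, j:2, k:3, l:1, m:1, n:1, o:1
Odd-degree vertices: c, d, e, f, g, h, i, k, l, m, n, o.

12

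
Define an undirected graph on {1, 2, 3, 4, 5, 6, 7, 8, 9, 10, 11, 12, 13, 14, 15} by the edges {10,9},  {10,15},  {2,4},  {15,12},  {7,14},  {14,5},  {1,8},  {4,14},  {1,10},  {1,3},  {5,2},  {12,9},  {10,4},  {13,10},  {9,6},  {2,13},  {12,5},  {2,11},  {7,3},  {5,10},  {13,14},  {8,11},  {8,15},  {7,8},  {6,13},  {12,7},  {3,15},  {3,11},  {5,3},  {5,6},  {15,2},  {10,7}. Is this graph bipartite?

A valid 2-coloring puts {2, 3, 6, 8, 10, 12, 14} on one side and {1, 4, 5, 7, 9, 11, 13, 15} on the other; every edge crosses between the two sides.

Yes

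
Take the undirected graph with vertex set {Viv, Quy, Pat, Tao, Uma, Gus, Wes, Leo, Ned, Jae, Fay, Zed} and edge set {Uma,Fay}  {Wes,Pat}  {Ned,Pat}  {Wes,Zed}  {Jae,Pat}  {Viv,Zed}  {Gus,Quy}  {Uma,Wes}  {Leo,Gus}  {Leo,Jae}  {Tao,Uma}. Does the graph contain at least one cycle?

|V| = 12, |E| = 11, number of components = 1.
A forest on 12 vertices with 1 component has exactly 11 edges, which matches — so no cycle.

No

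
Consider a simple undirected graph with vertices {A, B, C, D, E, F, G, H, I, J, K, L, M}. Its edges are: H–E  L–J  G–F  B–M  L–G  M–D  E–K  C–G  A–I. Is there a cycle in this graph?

No

|V| = 13, |E| = 9, number of components = 4.
A forest on 13 vertices with 4 components has exactly 9 edges, which matches — so no cycle.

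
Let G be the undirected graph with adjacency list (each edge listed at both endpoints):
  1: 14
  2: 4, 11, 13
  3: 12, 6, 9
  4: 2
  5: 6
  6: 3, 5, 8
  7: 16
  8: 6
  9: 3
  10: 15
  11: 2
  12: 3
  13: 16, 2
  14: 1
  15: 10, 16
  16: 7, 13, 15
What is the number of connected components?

Component: {1, 14}
Component: {3, 5, 6, 8, 9, 12}
Component: {2, 4, 7, 10, 11, 13, 15, 16}

3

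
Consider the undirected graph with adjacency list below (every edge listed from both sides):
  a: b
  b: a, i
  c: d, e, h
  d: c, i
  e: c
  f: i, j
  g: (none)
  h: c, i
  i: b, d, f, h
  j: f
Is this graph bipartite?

Partition the vertices as {b, d, e, f, g, h} vs {a, c, i, j}. Each listed edge has one endpoint in each part, so the graph is bipartite.

Yes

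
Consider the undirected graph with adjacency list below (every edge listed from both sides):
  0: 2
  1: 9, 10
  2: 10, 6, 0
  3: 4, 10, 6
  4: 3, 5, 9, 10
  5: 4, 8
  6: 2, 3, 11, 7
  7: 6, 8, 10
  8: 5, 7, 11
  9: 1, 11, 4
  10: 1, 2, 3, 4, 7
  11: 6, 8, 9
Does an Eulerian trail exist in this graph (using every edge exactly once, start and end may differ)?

No

Degrees: 0:1, 1:2, 2:3, 3:3, 4:4, 5:2, 6:4, 7:3, 8:3, 9:3, 10:5, 11:3
Odd-degree vertices: 0, 2, 3, 7, 8, 9, 10, 11 (8 total).
With 8 odd-degree vertices (more than two), no single trail can use every edge.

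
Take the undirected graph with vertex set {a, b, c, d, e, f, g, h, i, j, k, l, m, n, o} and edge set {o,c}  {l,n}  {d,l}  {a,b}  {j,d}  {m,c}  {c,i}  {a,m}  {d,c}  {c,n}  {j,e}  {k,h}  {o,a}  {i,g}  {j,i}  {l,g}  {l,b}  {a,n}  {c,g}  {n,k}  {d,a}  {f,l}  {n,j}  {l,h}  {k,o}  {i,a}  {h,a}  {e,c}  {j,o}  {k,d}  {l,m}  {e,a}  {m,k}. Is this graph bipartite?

No

The cycle i-g-c-i has length 3, which is odd, so the graph is not bipartite.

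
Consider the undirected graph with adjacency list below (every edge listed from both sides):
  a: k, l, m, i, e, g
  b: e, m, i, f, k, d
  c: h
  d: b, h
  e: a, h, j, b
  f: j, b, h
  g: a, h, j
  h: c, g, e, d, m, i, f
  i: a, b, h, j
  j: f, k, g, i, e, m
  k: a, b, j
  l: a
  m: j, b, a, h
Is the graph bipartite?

Color {c, d, e, f, g, i, k, l, m} black and {a, b, h, j} white. No edge joins two same-colored vertices, so the graph is bipartite.

Yes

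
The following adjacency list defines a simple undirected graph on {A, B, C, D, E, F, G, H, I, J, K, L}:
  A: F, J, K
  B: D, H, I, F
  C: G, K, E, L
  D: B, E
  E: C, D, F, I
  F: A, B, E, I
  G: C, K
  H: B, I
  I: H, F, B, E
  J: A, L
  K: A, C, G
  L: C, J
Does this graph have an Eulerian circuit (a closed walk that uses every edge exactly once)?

No

Degrees: A:3, B:4, C:4, D:2, E:4, F:4, G:2, H:2, I:4, J:2, K:3, L:2
Vertices with odd degree: A, K. An Eulerian circuit requires all degrees even.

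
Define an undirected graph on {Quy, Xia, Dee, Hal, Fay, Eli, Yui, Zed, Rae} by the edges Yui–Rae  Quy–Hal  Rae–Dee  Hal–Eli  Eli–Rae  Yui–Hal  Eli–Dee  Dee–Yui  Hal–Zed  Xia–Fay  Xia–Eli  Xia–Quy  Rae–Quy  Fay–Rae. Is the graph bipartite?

No

Eli-Dee-Rae-Eli is an odd cycle (length 3), and a bipartite graph can contain only even cycles.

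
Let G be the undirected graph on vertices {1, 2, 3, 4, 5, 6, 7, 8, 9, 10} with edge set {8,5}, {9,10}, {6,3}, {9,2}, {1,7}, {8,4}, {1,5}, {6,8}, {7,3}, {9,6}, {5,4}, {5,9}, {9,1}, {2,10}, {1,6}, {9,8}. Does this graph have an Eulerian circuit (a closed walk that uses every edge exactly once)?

Yes

Degrees: 1:4, 2:2, 3:2, 4:2, 5:4, 6:4, 7:2, 8:4, 9:6, 10:2
All degrees are even and the non-isolated vertices are connected — an Eulerian circuit exists.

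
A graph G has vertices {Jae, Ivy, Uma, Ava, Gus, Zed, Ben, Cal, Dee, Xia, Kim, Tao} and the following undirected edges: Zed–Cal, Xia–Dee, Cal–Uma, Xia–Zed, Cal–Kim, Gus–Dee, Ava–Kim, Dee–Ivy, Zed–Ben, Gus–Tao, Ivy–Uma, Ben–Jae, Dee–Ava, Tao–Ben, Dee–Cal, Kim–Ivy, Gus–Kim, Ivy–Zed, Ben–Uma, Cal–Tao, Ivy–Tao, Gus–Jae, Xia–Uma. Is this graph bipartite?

Yes

Partition the vertices as {Ivy, Ava, Gus, Ben, Cal, Xia} vs {Jae, Uma, Zed, Dee, Kim, Tao}. Each listed edge has one endpoint in each part, so the graph is bipartite.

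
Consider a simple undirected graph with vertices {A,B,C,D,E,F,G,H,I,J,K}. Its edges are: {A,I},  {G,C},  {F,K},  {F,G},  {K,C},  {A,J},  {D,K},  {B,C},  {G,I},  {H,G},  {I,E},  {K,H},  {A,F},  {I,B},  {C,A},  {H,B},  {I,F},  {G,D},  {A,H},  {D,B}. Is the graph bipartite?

No

F-I-B-H-K-F is an odd cycle (length 5), and a bipartite graph can contain only even cycles.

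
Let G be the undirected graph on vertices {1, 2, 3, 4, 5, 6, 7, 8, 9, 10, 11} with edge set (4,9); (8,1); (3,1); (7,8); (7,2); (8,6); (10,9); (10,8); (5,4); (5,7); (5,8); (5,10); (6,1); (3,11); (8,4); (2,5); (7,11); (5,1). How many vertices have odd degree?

Degrees: 1:4, 2:2, 3:2, 4:3, 5:6, 6:2, 7:4, 8:6, 9:2, 10:3, 11:2
Odd-degree vertices: 4, 10.

2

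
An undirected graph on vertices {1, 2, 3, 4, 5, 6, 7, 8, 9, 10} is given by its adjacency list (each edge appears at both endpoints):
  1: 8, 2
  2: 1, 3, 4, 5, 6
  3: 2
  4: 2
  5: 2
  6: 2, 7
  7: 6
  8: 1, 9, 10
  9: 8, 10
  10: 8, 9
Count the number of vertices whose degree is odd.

Degrees: 1:2, 2:5, 3:1, 4:1, 5:1, 6:2, 7:1, 8:3, 9:2, 10:2
Odd-degree vertices: 2, 3, 4, 5, 7, 8.

6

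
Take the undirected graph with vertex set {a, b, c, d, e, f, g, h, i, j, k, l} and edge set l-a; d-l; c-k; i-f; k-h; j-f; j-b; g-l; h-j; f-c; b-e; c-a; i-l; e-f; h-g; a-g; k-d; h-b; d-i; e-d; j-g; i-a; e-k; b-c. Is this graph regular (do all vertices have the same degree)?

Degrees: a:4, b:4, c:4, d:4, e:4, f:4, g:4, h:4, i:4, j:4, k:4, l:4
Every vertex has degree 4, so the graph is 4-regular.

Yes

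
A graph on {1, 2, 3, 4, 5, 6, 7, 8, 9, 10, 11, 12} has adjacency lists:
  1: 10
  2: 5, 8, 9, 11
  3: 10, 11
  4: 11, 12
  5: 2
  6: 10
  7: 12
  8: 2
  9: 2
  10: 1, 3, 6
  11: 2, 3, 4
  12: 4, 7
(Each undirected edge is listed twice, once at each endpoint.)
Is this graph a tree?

The graph has 12 vertices and 11 edges.
Connected and |E| = |V| - 1, which characterizes a tree.

Yes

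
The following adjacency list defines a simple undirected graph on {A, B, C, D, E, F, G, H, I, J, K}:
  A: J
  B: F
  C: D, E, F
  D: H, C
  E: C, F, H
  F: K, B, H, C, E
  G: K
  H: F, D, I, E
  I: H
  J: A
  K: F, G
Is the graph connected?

Component: {A, J}
Component: {B, C, D, E, F, G, H, I, K}
There are 2 separate components, so the graph is not connected.

No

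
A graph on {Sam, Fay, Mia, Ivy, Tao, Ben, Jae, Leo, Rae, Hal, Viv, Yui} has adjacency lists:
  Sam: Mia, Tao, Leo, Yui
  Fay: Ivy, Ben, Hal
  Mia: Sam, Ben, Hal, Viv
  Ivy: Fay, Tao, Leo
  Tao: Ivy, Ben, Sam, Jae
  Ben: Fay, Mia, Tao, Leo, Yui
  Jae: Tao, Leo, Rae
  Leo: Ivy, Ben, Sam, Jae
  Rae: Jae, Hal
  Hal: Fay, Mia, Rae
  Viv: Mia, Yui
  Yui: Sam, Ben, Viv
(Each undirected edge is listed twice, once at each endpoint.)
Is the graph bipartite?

Partition the vertices as {Fay, Mia, Tao, Leo, Rae, Yui} vs {Sam, Ivy, Ben, Jae, Hal, Viv}. Each listed edge has one endpoint in each part, so the graph is bipartite.

Yes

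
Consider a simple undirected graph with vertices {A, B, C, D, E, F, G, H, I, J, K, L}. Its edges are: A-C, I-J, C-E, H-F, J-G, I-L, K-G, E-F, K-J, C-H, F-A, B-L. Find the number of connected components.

Component: {D}
Component: {A, C, E, F, H}
Component: {B, G, I, J, K, L}

3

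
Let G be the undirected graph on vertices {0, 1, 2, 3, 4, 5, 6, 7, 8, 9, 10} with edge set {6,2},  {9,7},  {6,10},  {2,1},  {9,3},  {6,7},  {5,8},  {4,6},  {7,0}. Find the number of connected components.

2

Component: {5, 8}
Component: {0, 1, 2, 3, 4, 6, 7, 9, 10}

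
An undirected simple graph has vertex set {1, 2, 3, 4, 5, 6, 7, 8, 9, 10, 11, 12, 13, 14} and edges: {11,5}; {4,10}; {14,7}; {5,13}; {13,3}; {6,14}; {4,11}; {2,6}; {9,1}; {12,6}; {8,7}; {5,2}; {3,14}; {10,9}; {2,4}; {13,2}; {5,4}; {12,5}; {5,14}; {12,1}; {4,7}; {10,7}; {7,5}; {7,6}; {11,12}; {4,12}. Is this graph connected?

Starting from 1 and exploring outward reaches every vertex (1, 12, 9, 6, 11, 4, 5, 10, 7, 14, 2, 13, 8, 3); the graph is connected.

Yes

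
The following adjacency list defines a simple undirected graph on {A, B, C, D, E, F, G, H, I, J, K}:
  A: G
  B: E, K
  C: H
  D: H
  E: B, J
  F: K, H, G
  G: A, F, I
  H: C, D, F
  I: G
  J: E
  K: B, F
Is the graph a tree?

The graph has 11 vertices and 10 edges.
Connected and |E| = |V| - 1, which characterizes a tree.

Yes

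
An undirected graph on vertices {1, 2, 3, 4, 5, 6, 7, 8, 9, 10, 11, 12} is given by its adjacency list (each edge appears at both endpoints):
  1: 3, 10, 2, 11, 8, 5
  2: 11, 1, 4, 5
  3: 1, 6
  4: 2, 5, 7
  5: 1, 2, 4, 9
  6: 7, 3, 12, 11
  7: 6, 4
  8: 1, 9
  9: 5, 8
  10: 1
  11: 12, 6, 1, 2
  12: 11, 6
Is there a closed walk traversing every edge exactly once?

No

Degrees: 1:6, 2:4, 3:2, 4:3, 5:4, 6:4, 7:2, 8:2, 9:2, 10:1, 11:4, 12:2
Vertices with odd degree: 4, 10. An Eulerian circuit requires all degrees even.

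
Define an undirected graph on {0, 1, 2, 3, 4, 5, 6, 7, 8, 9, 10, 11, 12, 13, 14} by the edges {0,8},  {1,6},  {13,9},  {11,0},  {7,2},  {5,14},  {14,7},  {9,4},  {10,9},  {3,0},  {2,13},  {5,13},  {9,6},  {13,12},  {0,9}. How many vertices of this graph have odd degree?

8

Degrees: 0:4, 1:1, 2:2, 3:1, 4:1, 5:2, 6:2, 7:2, 8:1, 9:5, 10:1, 11:1, 12:1, 13:4, 14:2
Odd-degree vertices: 1, 3, 4, 8, 9, 10, 11, 12.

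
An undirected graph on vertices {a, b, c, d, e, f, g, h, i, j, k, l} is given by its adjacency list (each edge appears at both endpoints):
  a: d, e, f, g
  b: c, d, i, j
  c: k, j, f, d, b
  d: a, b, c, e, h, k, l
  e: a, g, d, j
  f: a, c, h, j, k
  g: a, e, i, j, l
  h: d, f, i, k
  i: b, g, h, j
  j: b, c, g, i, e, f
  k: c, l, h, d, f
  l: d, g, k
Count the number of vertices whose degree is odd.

6

Degrees: a:4, b:4, c:5, d:7, e:4, f:5, g:5, h:4, i:4, j:6, k:5, l:3
Odd-degree vertices: c, d, f, g, k, l.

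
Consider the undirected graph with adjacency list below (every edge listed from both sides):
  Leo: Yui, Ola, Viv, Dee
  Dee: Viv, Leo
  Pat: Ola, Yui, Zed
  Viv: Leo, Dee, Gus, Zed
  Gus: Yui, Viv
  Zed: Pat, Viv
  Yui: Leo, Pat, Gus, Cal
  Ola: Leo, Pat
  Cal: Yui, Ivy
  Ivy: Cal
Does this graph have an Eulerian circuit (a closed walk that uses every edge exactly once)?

No

Degrees: Leo:4, Dee:2, Pat:3, Viv:4, Gus:2, Zed:2, Yui:4, Ola:2, Cal:2, Ivy:1
Pat, Ivy have odd degree; an Eulerian circuit needs every degree to be even, so none exists.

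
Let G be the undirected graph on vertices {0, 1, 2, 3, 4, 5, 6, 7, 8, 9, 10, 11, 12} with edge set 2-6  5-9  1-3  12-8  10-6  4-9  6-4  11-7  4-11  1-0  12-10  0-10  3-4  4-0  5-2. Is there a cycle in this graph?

Yes

The graph has 13 vertices, 15 edges, and 1 connected component.
One cycle is 0-4-6-10-0.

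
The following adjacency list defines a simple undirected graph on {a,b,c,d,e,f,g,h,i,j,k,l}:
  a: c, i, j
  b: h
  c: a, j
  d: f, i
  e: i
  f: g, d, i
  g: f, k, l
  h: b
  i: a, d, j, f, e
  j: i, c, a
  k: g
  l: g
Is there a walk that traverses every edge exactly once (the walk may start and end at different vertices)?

No

Degrees: a:3, b:1, c:2, d:2, e:1, f:3, g:3, h:1, i:5, j:3, k:1, l:1
Odd-degree vertices: a, b, e, f, g, h, i, j, k, l (10 total).
An Eulerian trail requires 0 or 2 odd-degree vertices; here there are 10.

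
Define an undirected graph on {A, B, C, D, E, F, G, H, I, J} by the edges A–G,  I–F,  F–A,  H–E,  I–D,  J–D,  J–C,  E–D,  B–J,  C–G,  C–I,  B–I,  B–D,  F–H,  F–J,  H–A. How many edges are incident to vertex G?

Neighbors of G: A, C.

2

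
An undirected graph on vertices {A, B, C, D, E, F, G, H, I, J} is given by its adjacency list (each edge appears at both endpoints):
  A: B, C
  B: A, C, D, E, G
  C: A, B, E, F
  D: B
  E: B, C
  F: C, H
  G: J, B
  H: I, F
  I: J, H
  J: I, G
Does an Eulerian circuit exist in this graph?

Degrees: A:2, B:5, C:4, D:1, E:2, F:2, G:2, H:2, I:2, J:2
B, D have odd degree; an Eulerian circuit needs every degree to be even, so none exists.

No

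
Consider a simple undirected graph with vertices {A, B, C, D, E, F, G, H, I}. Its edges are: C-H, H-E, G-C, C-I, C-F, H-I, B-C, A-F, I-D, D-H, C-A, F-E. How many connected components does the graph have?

Component: {A, B, C, D, E, F, G, H, I}

1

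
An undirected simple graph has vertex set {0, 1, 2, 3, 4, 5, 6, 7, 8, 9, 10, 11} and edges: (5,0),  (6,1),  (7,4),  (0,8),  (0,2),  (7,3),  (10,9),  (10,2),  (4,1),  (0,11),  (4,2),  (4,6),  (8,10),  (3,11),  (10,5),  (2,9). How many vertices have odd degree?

Degrees: 0:4, 1:2, 2:4, 3:2, 4:4, 5:2, 6:2, 7:2, 8:2, 9:2, 10:4, 11:2
Odd-degree vertices: none.

0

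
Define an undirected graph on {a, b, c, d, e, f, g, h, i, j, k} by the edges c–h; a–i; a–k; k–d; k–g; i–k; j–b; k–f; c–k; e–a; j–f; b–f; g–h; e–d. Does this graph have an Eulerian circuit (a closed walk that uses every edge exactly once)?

No

Degrees: a:3, b:2, c:2, d:2, e:2, f:3, g:2, h:2, i:2, j:2, k:6
a, f have odd degree; an Eulerian circuit needs every degree to be even, so none exists.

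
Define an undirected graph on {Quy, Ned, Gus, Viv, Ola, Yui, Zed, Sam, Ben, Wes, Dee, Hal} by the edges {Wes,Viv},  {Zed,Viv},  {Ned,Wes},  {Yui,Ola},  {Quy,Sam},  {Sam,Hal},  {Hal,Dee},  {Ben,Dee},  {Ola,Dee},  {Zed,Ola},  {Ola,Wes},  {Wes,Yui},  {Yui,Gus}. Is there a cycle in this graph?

Yes

The graph has 12 vertices, 13 edges, and 1 connected component.
One cycle is Ola-Yui-Wes-Ola.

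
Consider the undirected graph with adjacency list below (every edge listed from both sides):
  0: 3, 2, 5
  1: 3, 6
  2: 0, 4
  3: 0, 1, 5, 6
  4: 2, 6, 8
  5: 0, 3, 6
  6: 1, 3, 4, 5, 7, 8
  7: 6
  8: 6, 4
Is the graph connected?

Yes

Starting from 0 and exploring outward reaches every vertex (0, 3, 2, 5, 6, 1, 4, 7, 8); the graph is connected.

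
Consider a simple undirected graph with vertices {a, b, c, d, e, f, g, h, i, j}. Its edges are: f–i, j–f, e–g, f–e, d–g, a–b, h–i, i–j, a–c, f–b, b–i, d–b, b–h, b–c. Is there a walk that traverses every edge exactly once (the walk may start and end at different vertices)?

Degrees: a:2, b:6, c:2, d:2, e:2, f:4, g:2, h:2, i:4, j:2
Odd-degree vertices: none (0 total).
The non-isolated vertices are connected and exactly 0 have odd degree, so an Eulerian trail exists.

Yes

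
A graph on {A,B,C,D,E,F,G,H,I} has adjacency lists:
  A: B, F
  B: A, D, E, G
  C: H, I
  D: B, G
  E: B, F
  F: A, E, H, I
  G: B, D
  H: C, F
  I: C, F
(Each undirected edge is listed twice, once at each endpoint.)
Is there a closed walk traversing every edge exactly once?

Yes

Degrees: A:2, B:4, C:2, D:2, E:2, F:4, G:2, H:2, I:2
All degrees are even and the non-isolated vertices are connected — an Eulerian circuit exists.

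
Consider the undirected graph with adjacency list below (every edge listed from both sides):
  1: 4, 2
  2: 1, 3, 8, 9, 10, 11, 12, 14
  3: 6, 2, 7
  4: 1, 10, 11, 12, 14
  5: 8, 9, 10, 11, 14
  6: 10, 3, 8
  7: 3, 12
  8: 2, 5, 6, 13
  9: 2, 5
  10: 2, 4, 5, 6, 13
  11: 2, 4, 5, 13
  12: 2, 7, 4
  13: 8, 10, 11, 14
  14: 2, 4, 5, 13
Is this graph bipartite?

A valid 2-coloring puts {2, 4, 5, 6, 7, 13} on one side and {1, 3, 8, 9, 10, 11, 12, 14} on the other; every edge crosses between the two sides.

Yes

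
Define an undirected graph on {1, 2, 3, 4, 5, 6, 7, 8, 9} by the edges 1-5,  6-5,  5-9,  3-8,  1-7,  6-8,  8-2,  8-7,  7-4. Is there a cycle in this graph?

|V| = 9, |E| = 9, number of components = 1.
Since 9 > 9 - 1, a cycle must exist; for instance 1-5-6-8-7-1.

Yes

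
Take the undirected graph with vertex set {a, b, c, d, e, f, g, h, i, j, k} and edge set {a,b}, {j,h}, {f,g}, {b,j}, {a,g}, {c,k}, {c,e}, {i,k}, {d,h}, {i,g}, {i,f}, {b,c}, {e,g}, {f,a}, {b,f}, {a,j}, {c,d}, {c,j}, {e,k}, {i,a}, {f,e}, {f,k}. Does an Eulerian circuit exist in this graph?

Degrees: a:5, b:4, c:5, d:2, e:4, f:6, g:4, h:2, i:4, j:4, k:4
a, c have odd degree; an Eulerian circuit needs every degree to be even, so none exists.

No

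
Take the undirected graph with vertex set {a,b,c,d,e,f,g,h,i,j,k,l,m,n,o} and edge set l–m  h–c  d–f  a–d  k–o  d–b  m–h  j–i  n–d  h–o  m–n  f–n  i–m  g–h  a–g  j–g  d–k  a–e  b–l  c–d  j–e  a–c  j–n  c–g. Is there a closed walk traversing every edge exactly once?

Yes

Degrees: a:4, b:2, c:4, d:6, e:2, f:2, g:4, h:4, i:2, j:4, k:2, l:2, m:4, n:4, o:2
All degrees are even and the non-isolated vertices are connected — an Eulerian circuit exists.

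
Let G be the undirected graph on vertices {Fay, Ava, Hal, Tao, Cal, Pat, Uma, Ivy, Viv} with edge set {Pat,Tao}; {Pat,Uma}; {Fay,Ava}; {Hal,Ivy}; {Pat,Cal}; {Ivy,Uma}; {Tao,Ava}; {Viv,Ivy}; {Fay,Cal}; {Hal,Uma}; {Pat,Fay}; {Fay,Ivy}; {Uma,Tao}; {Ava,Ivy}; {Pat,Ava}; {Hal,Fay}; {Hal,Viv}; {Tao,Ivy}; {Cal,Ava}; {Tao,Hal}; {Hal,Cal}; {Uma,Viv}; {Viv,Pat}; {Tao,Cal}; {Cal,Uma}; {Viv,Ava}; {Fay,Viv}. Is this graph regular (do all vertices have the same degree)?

Yes

Degrees: Fay:6, Ava:6, Hal:6, Tao:6, Cal:6, Pat:6, Uma:6, Ivy:6, Viv:6
Every vertex has degree 6, so the graph is 6-regular.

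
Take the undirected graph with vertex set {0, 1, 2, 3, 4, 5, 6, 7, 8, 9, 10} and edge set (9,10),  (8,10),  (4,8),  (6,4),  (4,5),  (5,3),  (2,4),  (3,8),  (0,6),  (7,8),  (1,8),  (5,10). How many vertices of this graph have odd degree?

8

Degrees: 0:1, 1:1, 2:1, 3:2, 4:4, 5:3, 6:2, 7:1, 8:5, 9:1, 10:3
Odd-degree vertices: 0, 1, 2, 5, 7, 8, 9, 10.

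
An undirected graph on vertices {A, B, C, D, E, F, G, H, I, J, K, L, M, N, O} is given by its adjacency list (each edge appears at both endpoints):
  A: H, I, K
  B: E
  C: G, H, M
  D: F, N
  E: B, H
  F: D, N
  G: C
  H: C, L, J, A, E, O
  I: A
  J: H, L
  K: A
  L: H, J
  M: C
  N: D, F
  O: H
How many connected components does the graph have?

Component: {D, F, N}
Component: {A, B, C, E, G, H, I, J, K, L, M, O}

2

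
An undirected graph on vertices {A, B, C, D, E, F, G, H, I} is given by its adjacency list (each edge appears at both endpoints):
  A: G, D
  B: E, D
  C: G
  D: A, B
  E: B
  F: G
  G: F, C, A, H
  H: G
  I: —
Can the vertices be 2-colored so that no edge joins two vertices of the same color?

Yes

Partition the vertices as {D, E, G, I} vs {A, B, C, F, H}. Each listed edge has one endpoint in each part, so the graph is bipartite.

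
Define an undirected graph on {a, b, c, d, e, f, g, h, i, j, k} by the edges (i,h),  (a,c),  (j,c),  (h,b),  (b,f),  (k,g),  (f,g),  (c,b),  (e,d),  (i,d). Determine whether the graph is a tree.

Yes

|V| = 11, |E| = 10.
Connected and |E| = |V| - 1, which characterizes a tree.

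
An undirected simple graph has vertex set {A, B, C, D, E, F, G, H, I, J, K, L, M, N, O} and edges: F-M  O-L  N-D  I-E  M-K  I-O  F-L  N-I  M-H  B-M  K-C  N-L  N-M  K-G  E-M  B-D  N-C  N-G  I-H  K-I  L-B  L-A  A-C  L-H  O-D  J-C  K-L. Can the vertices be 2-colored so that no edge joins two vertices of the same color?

Partition the vertices as {C, D, G, I, L, M} vs {A, B, E, F, H, J, K, N, O}. Each listed edge has one endpoint in each part, so the graph is bipartite.

Yes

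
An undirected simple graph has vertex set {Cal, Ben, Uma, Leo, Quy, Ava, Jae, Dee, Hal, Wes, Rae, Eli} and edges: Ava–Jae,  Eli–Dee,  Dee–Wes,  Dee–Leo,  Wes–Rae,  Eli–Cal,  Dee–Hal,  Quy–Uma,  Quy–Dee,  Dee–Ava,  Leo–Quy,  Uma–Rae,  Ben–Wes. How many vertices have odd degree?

Degrees: Cal:1, Ben:1, Uma:2, Leo:2, Quy:3, Ava:2, Jae:1, Dee:6, Hal:1, Wes:3, Rae:2, Eli:2
Odd-degree vertices: Cal, Ben, Quy, Jae, Hal, Wes.

6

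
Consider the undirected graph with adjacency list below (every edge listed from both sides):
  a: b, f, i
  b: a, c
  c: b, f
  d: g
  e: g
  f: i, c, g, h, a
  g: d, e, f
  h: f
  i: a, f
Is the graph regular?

No

Degrees: a:3, b:2, c:2, d:1, e:1, f:5, g:3, h:1, i:2
Degrees are not all equal (e.g. deg(d)=1 but deg(f)=5); not regular.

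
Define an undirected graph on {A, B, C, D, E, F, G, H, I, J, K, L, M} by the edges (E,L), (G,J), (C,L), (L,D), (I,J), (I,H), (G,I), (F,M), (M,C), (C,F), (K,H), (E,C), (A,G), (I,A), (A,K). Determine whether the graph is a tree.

|V| = 13, |E| = 15.
It is not connected, so it is not a tree.

No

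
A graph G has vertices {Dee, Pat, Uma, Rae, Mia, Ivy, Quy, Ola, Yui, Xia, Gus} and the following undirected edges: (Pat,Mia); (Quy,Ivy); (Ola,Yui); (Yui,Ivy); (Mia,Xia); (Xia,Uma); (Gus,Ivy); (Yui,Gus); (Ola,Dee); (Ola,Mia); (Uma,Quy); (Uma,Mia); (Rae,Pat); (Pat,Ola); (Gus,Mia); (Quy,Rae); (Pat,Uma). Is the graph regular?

Degrees: Dee:1, Pat:4, Uma:4, Rae:2, Mia:5, Ivy:3, Quy:3, Ola:4, Yui:3, Xia:2, Gus:3
Vertex Dee has degree 1 while Mia has degree 5, so the graph is not regular.

No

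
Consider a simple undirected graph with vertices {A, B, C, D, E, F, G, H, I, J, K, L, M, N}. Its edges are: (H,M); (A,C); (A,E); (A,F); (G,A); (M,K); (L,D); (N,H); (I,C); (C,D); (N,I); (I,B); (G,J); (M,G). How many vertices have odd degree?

Degrees: A:4, B:1, C:3, D:2, E:1, F:1, G:3, H:2, I:3, J:1, K:1, L:1, M:3, N:2
Odd-degree vertices: B, C, E, F, G, I, J, K, L, M.

10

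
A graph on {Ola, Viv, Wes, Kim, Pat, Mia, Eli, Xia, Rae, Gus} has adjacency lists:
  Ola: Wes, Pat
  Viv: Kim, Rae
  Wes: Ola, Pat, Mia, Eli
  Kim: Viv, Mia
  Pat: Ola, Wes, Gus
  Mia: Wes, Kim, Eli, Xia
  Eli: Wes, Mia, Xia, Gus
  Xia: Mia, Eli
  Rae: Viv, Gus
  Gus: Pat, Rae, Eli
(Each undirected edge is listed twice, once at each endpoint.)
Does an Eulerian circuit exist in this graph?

No

Degrees: Ola:2, Viv:2, Wes:4, Kim:2, Pat:3, Mia:4, Eli:4, Xia:2, Rae:2, Gus:3
Vertices with odd degree: Pat, Gus. An Eulerian circuit requires all degrees even.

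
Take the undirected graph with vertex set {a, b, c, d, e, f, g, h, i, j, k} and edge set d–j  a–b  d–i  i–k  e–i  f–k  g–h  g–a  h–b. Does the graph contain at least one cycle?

|V| = 11, |E| = 9, number of components = 3.
Since 9 > 11 - 3, a cycle must exist; for instance a-g-h-b-a.

Yes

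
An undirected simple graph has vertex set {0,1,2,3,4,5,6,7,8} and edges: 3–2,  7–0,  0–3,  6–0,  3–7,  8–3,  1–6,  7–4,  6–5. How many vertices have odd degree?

8

Degrees: 0:3, 1:1, 2:1, 3:4, 4:1, 5:1, 6:3, 7:3, 8:1
Odd-degree vertices: 0, 1, 2, 4, 5, 6, 7, 8.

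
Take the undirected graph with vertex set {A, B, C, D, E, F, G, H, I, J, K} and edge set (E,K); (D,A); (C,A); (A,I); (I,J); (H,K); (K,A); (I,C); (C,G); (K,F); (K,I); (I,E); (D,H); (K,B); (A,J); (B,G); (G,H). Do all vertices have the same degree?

Degrees: A:5, B:2, C:3, D:2, E:2, F:1, G:3, H:3, I:5, J:2, K:6
Degrees are not all equal (e.g. deg(F)=1 but deg(K)=6); not regular.

No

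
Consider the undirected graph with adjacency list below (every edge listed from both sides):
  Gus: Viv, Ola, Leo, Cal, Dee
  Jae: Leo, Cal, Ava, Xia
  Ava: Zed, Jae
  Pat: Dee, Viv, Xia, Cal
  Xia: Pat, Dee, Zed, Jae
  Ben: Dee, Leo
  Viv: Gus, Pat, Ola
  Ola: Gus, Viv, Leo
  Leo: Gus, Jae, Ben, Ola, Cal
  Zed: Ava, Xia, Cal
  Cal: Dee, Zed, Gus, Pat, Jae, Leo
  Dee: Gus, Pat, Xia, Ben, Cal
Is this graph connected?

Yes

Starting from Gus and exploring outward reaches every vertex (Gus, Dee, Viv, Ola, Cal, Leo, Xia, Ben, Pat, Zed, Jae, Ava); the graph is connected.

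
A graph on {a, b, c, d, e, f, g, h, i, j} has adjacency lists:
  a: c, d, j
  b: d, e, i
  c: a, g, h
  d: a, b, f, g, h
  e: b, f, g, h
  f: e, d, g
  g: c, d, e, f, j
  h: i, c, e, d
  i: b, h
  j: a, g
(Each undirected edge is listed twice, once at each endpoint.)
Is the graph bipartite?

g-f-e-g is an odd cycle (length 3), and a bipartite graph can contain only even cycles.

No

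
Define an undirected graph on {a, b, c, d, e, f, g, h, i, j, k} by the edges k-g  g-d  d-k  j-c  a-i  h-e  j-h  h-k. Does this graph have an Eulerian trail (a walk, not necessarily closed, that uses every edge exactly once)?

Degrees: a:1, b:0, c:1, d:2, e:1, f:0, g:2, h:3, i:1, j:2, k:3
Odd-degree vertices: a, c, e, h, i, k (6 total).
With 6 odd-degree vertices (more than two), no single trail can use every edge.

No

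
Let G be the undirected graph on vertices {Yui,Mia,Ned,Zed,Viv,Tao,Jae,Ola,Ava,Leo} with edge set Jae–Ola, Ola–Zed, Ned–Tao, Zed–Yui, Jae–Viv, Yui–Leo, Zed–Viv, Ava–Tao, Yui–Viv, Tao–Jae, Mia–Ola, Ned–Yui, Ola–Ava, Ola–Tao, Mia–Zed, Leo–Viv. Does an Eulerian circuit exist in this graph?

Degrees: Yui:4, Mia:2, Ned:2, Zed:4, Viv:4, Tao:4, Jae:3, Ola:5, Ava:2, Leo:2
Vertices with odd degree: Jae, Ola. An Eulerian circuit requires all degrees even.

No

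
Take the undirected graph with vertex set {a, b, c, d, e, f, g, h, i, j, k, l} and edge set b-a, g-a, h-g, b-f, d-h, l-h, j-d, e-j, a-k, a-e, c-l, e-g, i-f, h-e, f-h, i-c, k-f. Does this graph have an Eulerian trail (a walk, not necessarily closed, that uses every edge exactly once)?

Yes

Degrees: a:4, b:2, c:2, d:2, e:4, f:4, g:3, h:5, i:2, j:2, k:2, l:2
Odd-degree vertices: g, h (2 total).
With 2 odd-degree vertices and all edges in one connected piece, an Eulerian trail exists (from g to h).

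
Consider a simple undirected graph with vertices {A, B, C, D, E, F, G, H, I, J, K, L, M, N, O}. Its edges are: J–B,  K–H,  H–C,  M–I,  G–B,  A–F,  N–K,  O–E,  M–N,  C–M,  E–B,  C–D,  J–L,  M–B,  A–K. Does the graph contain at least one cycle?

|V| = 15, |E| = 15, number of components = 1.
Since 15 > 15 - 1, a cycle must exist; for instance K-N-M-C-H-K.

Yes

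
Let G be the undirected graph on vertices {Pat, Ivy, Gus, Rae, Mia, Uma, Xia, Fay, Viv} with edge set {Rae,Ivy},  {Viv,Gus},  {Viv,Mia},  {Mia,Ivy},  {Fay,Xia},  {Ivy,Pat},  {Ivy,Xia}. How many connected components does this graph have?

2

Component: {Uma}
Component: {Pat, Ivy, Gus, Rae, Mia, Xia, Fay, Viv}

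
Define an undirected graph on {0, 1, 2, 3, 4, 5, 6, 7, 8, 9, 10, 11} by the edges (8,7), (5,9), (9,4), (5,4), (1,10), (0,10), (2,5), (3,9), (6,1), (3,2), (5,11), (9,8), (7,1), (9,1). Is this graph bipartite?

No

9-4-5-9 is an odd cycle (length 3), and a bipartite graph can contain only even cycles.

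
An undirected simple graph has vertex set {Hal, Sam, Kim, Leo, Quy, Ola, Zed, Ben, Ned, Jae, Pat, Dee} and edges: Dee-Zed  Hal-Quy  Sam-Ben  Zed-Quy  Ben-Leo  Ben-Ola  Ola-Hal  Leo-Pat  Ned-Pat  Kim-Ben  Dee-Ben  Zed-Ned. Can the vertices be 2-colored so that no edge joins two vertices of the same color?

Partition the vertices as {Sam, Kim, Leo, Quy, Ola, Ned, Jae, Dee} vs {Hal, Zed, Ben, Pat}. Each listed edge has one endpoint in each part, so the graph is bipartite.

Yes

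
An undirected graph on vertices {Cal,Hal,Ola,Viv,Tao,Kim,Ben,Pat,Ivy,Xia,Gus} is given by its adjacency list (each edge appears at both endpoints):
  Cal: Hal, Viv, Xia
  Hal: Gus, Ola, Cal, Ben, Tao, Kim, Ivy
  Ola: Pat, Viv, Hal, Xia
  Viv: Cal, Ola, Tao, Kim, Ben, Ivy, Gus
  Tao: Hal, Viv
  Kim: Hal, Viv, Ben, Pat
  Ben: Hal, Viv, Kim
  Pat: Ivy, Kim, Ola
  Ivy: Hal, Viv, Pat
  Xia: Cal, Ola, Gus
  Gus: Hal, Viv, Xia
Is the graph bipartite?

No

Hal-Ben-Kim-Hal is an odd cycle (length 3), and a bipartite graph can contain only even cycles.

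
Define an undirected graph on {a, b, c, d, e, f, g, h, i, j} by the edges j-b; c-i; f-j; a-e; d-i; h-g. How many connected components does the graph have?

Component: {a, e}
Component: {g, h}
Component: {b, f, j}
Component: {c, d, i}

4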